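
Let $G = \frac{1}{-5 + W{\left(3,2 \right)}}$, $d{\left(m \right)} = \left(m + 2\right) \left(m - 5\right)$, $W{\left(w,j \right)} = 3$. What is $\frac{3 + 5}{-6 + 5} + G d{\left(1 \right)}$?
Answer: $-2$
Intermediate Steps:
$d{\left(m \right)} = \left(-5 + m\right) \left(2 + m\right)$ ($d{\left(m \right)} = \left(2 + m\right) \left(-5 + m\right) = \left(-5 + m\right) \left(2 + m\right)$)
$G = - \frac{1}{2}$ ($G = \frac{1}{-5 + 3} = \frac{1}{-2} = - \frac{1}{2} \approx -0.5$)
$\frac{3 + 5}{-6 + 5} + G d{\left(1 \right)} = \frac{3 + 5}{-6 + 5} - \frac{-10 + 1^{2} - 3}{2} = \frac{8}{-1} - \frac{-10 + 1 - 3}{2} = 8 \left(-1\right) - -6 = -8 + 6 = -2$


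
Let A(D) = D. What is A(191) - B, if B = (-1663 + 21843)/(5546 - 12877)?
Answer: 1420401/7331 ≈ 193.75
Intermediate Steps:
B = -20180/7331 (B = 20180/(-7331) = 20180*(-1/7331) = -20180/7331 ≈ -2.7527)
A(191) - B = 191 - 1*(-20180/7331) = 191 + 20180/7331 = 1420401/7331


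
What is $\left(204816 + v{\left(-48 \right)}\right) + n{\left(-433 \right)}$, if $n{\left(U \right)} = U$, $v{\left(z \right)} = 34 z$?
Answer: $202751$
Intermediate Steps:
$\left(204816 + v{\left(-48 \right)}\right) + n{\left(-433 \right)} = \left(204816 + 34 \left(-48\right)\right) - 433 = \left(204816 - 1632\right) - 433 = 203184 - 433 = 202751$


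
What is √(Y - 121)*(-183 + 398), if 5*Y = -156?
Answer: 43*I*√3805 ≈ 2652.4*I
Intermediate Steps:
Y = -156/5 (Y = (⅕)*(-156) = -156/5 ≈ -31.200)
√(Y - 121)*(-183 + 398) = √(-156/5 - 121)*(-183 + 398) = √(-761/5)*215 = (I*√3805/5)*215 = 43*I*√3805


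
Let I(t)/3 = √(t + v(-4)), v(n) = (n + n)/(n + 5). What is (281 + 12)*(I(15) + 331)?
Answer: 96983 + 879*√7 ≈ 99309.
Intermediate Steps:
v(n) = 2*n/(5 + n) (v(n) = (2*n)/(5 + n) = 2*n/(5 + n))
I(t) = 3*√(-8 + t) (I(t) = 3*√(t + 2*(-4)/(5 - 4)) = 3*√(t + 2*(-4)/1) = 3*√(t + 2*(-4)*1) = 3*√(t - 8) = 3*√(-8 + t))
(281 + 12)*(I(15) + 331) = (281 + 12)*(3*√(-8 + 15) + 331) = 293*(3*√7 + 331) = 293*(331 + 3*√7) = 96983 + 879*√7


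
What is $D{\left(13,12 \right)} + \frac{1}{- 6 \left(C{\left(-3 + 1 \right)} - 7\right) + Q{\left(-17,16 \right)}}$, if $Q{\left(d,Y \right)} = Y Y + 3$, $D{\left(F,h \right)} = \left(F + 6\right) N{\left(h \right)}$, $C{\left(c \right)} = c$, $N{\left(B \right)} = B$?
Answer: $\frac{71365}{313} \approx 228.0$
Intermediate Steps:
$D{\left(F,h \right)} = h \left(6 + F\right)$ ($D{\left(F,h \right)} = \left(F + 6\right) h = \left(6 + F\right) h = h \left(6 + F\right)$)
$Q{\left(d,Y \right)} = 3 + Y^{2}$ ($Q{\left(d,Y \right)} = Y^{2} + 3 = 3 + Y^{2}$)
$D{\left(13,12 \right)} + \frac{1}{- 6 \left(C{\left(-3 + 1 \right)} - 7\right) + Q{\left(-17,16 \right)}} = 12 \left(6 + 13\right) + \frac{1}{- 6 \left(\left(-3 + 1\right) - 7\right) + \left(3 + 16^{2}\right)} = 12 \cdot 19 + \frac{1}{- 6 \left(-2 - 7\right) + \left(3 + 256\right)} = 228 + \frac{1}{\left(-6\right) \left(-9\right) + 259} = 228 + \frac{1}{54 + 259} = 228 + \frac{1}{313} = \frac{71365}{313}$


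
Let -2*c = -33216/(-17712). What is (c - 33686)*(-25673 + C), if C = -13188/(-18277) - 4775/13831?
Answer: 11524407515730634720/13325601429 ≈ 8.6483e+8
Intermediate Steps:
c = -346/369 (c = -(-16608)/(-17712) = -(-16608)*(-1)/17712 = -½*692/369 = -346/369 ≈ -0.93767)
C = 13590079/36112741 (C = -13188*(-1/18277) - 4775*1/13831 = 1884/2611 - 4775/13831 = 13590079/36112741 ≈ 0.37632)
(c - 33686)*(-25673 + C) = (-346/369 - 33686)*(-25673 + 13590079/36112741) = -12430480/369*(-927108809614/36112741) = 11524407515730634720/13325601429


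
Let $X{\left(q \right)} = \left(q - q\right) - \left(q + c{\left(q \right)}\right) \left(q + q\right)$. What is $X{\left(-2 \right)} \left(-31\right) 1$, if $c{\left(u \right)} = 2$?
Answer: $0$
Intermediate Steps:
$X{\left(q \right)} = - 2 q \left(2 + q\right)$ ($X{\left(q \right)} = \left(q - q\right) - \left(q + 2\right) \left(q + q\right) = 0 - \left(2 + q\right) 2 q = 0 - 2 q \left(2 + q\right) = - 2 q \left(2 + q\right)$)
$X{\left(-2 \right)} \left(-31\right) 1 = \left(-2\right) \left(-2\right) \left(2 - 2\right) \left(-31\right) 1 = \left(-2\right) \left(-2\right) 0 \left(-31\right) 1 = 0 \left(-31\right) 1 = 0 \cdot 1 = 0$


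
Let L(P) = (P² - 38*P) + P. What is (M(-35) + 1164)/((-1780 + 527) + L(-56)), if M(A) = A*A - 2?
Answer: 341/565 ≈ 0.60354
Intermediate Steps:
L(P) = P² - 37*P
M(A) = -2 + A² (M(A) = A² - 2 = -2 + A²)
(M(-35) + 1164)/((-1780 + 527) + L(-56)) = ((-2 + (-35)²) + 1164)/((-1780 + 527) - 56*(-37 - 56)) = ((-2 + 1225) + 1164)/(-1253 - 56*(-93)) = (1223 + 1164)/(-1253 + 5208) = 2387/3955 = 2387*(1/3955) = 341/565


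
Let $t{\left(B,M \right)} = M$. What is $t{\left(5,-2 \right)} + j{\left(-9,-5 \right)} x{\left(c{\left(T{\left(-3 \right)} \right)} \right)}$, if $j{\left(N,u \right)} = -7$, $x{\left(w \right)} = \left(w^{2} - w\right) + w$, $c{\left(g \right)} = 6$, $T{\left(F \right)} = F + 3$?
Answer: $-254$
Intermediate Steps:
$T{\left(F \right)} = 3 + F$
$x{\left(w \right)} = w^{2}$
$t{\left(5,-2 \right)} + j{\left(-9,-5 \right)} x{\left(c{\left(T{\left(-3 \right)} \right)} \right)} = -2 - 7 \cdot 6^{2} = -2 - 252 = -254$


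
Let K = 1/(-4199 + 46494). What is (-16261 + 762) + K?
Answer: -655530204/42295 ≈ -15499.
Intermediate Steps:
K = 1/42295 ≈ 2.3643e-5
(-16261 + 762) + K = (-16261 + 762) + 1/42295 = -15499 + 1/42295 = -655530204/42295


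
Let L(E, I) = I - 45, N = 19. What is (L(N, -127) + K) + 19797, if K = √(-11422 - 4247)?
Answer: 19625 + 3*I*√1741 ≈ 19625.0 + 125.18*I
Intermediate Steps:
L(E, I) = -45 + I
K = 3*I*√1741 (K = √(-15669) = 3*I*√1741 ≈ 125.18*I)
(L(N, -127) + K) + 19797 = ((-45 - 127) + 3*I*√1741) + 19797 = (-172 + 3*I*√1741) + 19797 = 19625 + 3*I*√1741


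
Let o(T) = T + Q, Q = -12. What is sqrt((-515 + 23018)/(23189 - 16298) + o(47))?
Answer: 2*sqrt(50474278)/2297 ≈ 6.1859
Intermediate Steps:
o(T) = -12 + T (o(T) = T - 12 = -12 + T)
sqrt((-515 + 23018)/(23189 - 16298) + o(47)) = sqrt((-515 + 23018)/(23189 - 16298) + (-12 + 47)) = sqrt(22503/6891 + 35) = sqrt(22503*(1/6891) + 35) = sqrt(7501/2297 + 35) = sqrt(87896/2297) = 2*sqrt(50474278)/2297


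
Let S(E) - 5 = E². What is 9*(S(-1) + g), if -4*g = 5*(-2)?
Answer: 153/2 ≈ 76.500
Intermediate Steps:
g = 5/2 (g = -5*(-2)/4 = -¼*(-10) = 5/2 ≈ 2.5000)
S(E) = 5 + E²
9*(S(-1) + g) = 9*((5 + (-1)²) + 5/2) = 9*((5 + 1) + 5/2) = 9*(6 + 5/2) = 9*(17/2) = 153/2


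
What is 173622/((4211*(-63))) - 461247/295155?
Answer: -43741749/19728535 ≈ -2.2172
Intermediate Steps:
173622/((4211*(-63))) - 461247/295155 = 173622/(-265293) - 461247*1/295155 = 173622*(-1/265293) - 153749/98385 = -57874/88431 - 153749/98385 = -43741749/19728535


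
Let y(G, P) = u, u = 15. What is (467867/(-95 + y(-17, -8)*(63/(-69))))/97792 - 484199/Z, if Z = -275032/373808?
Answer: 5531282001293129361/8404977920000 ≈ 6.5810e+5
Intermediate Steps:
y(G, P) = 15
Z = -34379/46726 (Z = -275032*1/373808 = -34379/46726 ≈ -0.73576)
(467867/(-95 + y(-17, -8)*(63/(-69))))/97792 - 484199/Z = (467867/(-95 + 15*(63/(-69))))/97792 - 484199/(-34379/46726) = (467867/(-95 + 15*(63*(-1/69))))*(1/97792) - 484199*(-46726/34379) = (467867/(-95 + 15*(-21/23)))*(1/97792) + 22624682474/34379 = (467867/(-95 - 315/23))*(1/97792) + 22624682474/34379 = (467867/(-2500/23))*(1/97792) + 22624682474/34379 = (467867*(-23/2500))*(1/97792) + 22624682474/34379 = -10760941/2500*1/97792 + 22624682474/34379 = -10760941/244480000 + 22624682474/34379 = 5531282001293129361/8404977920000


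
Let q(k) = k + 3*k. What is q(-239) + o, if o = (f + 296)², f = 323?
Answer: 382205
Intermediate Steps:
o = 383161 (o = (323 + 296)² = 619² = 383161)
q(k) = 4*k
q(-239) + o = 4*(-239) + 383161 = -956 + 383161 = 382205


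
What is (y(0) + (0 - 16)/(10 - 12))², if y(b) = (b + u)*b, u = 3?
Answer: 64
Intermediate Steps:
y(b) = b*(3 + b) (y(b) = (b + 3)*b = (3 + b)*b = b*(3 + b))
(y(0) + (0 - 16)/(10 - 12))² = (0*(3 + 0) + (0 - 16)/(10 - 12))² = (0*3 - 16/(-2))² = (0 - 16*(-½))² = (0 + 8)² = 8² = 64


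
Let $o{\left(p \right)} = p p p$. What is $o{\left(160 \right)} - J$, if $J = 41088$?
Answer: $4054912$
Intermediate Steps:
$o{\left(p \right)} = p^{3}$ ($o{\left(p \right)} = p^{2} p = p^{3}$)
$o{\left(160 \right)} - J = 160^{3} - 41088 = 4096000 - 41088 = 4054912$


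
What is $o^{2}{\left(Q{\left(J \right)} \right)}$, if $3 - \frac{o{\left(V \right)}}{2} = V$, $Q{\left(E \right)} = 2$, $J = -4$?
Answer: $4$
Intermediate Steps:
$o{\left(V \right)} = 6 - 2 V$
$o^{2}{\left(Q{\left(J \right)} \right)} = \left(6 - 4\right)^{2} = 2^{2} = 4$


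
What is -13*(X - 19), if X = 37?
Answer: -234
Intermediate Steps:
-13*(X - 19) = -13*(37 - 19) = -13*18 = -234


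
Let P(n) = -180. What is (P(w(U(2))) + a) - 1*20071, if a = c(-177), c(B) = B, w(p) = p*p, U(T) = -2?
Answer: -20428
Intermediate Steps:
w(p) = p²
a = -177
(P(w(U(2))) + a) - 1*20071 = (-180 - 177) - 1*20071 = -357 - 20071 = -20428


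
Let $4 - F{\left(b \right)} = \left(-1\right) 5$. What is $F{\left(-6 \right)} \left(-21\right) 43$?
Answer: $-8127$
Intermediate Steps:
$F{\left(b \right)} = 9$ ($F{\left(b \right)} = 4 - \left(-1\right) 5 = 4 - -5 = 4 + 5 = 9$)
$F{\left(-6 \right)} \left(-21\right) 43 = 9 \left(-21\right) 43 = \left(-189\right) 43 = -8127$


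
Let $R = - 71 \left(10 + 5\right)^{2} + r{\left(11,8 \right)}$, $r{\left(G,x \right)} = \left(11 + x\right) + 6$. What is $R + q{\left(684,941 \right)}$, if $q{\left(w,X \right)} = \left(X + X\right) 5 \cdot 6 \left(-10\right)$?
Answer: $-580550$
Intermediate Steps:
$r{\left(G,x \right)} = 17 + x$
$q{\left(w,X \right)} = - 600 X$ ($q{\left(w,X \right)} = 2 X 5 \cdot 6 \left(-10\right) = 10 X 6 \left(-10\right) = 60 X \left(-10\right) = - 600 X$)
$R = -15950$ ($R = - 71 \left(10 + 5\right)^{2} + \left(17 + 8\right) = - 71 \cdot 15^{2} + 25 = \left(-71\right) 225 + 25 = -15975 + 25 = -15950$)
$R + q{\left(684,941 \right)} = -15950 - 564600 = -580550$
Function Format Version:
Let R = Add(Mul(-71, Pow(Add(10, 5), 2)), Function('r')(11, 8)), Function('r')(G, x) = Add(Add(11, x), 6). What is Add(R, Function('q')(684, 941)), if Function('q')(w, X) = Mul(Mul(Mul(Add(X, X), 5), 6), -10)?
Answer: -580550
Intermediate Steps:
Function('r')(G, x) = Add(17, x)
Function('q')(w, X) = Mul(-600, X) (Function('q')(w, X) = Mul(Mul(Mul(Mul(2, X), 5), 6), -10) = Mul(Mul(Mul(10, X), 6), -10) = Mul(Mul(60, X), -10) = Mul(-600, X))
R = -15950 (R = Add(Mul(-71, Pow(Add(10, 5), 2)), Add(17, 8)) = Add(Mul(-71, Pow(15, 2)), 25) = Add(Mul(-71, 225), 25) = Add(-15975, 25) = -15950)
Add(R, Function('q')(684, 941)) = Add(-15950, Mul(-600, 941)) = Add(-15950, -564600) = -580550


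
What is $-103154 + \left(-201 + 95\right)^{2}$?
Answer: $-91918$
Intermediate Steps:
$-103154 + \left(-201 + 95\right)^{2} = -103154 + \left(-106\right)^{2} = -103154 + 11236 = -91918$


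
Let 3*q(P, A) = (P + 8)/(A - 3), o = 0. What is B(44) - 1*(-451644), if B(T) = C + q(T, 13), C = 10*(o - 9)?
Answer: 6773336/15 ≈ 4.5156e+5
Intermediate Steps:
q(P, A) = (8 + P)/(3*(-3 + A)) (q(P, A) = ((P + 8)/(A - 3))/3 = ((8 + P)/(-3 + A))/3 = (8 + P)/(3*(-3 + A)))
C = -90 (C = 10*(0 - 9) = 10*(-9) = -90)
B(T) = -1346/15 + T/30 (B(T) = -90 + (8 + T)/(3*(-3 + 13)) = -90 + (1/3)*(8 + T)/10 = -90 + (1/3)*(1/10)*(8 + T) = -90 + (4/15 + T/30) = -1346/15 + T/30)
B(44) - 1*(-451644) = (-1346/15 + (1/30)*44) - 1*(-451644) = (-1346/15 + 22/15) + 451644 = -1324/15 + 451644 = 6773336/15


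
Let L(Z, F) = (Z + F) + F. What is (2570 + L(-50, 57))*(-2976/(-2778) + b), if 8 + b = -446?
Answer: -552365604/463 ≈ -1.1930e+6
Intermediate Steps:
b = -454 (b = -8 - 446 = -454)
L(Z, F) = Z + 2*F (L(Z, F) = (F + Z) + F = Z + 2*F)
(2570 + L(-50, 57))*(-2976/(-2778) + b) = (2570 + (-50 + 2*57))*(-2976/(-2778) - 454) = (2570 + (-50 + 114))*(-2976*(-1/2778) - 454) = (2570 + 64)*(496/463 - 454) = 2634*(-209706/463) = -552365604/463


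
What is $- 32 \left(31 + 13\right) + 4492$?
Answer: $3084$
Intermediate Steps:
$- 32 \left(31 + 13\right) + 4492 = \left(-32\right) 44 + 4492 = -1408 + 4492 = 3084$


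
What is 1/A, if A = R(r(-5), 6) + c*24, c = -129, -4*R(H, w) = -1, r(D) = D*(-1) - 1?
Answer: -4/12383 ≈ -0.00032302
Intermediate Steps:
r(D) = -1 - D (r(D) = -D - 1 = -1 - D)
R(H, w) = ¼ (R(H, w) = -¼*(-1) = ¼)
A = -12383/4 (A = ¼ - 129*24 = ¼ - 3096 = -12383/4 ≈ -3095.8)
1/A = 1/(-12383/4) = -4/12383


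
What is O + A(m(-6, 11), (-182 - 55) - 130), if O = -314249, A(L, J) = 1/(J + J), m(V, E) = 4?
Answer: -230658767/734 ≈ -3.1425e+5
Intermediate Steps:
A(L, J) = 1/(2*J)
O + A(m(-6, 11), (-182 - 55) - 130) = -314249 + 1/(2*((-182 - 55) - 130)) = -314249 + 1/(2*(-237 - 130)) = -314249 + (½)/(-367) = -314249 + (½)*(-1/367) = -314249 - 1/734 = -230658767/734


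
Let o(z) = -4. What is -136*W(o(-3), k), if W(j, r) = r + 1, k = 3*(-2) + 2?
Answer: 408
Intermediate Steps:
k = -4 (k = -6 + 2 = -4)
W(j, r) = 1 + r
-136*W(o(-3), k) = -136*(1 - 4) = -136*(-3) = 408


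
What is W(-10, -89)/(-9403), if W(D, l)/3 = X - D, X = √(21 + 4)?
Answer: -45/9403 ≈ -0.0047857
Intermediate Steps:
X = 5 (X = √25 = 5)
W(D, l) = 15 - 3*D (W(D, l) = 3*(5 - D) = 15 - 3*D)
W(-10, -89)/(-9403) = (15 - 3*(-10))/(-9403) = (15 + 30)*(-1/9403) = 45*(-1/9403) = -45/9403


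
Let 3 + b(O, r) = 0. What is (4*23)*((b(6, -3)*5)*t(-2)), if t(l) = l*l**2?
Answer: 11040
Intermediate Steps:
t(l) = l**3
b(O, r) = -3 (b(O, r) = -3 + 0 = -3)
(4*23)*((b(6, -3)*5)*t(-2)) = (4*23)*(-3*5*(-2)**3) = 92*(-15*(-8)) = 92*120 = 11040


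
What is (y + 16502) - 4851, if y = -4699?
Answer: 6952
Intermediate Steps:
(y + 16502) - 4851 = (-4699 + 16502) - 4851 = 11803 - 4851 = 6952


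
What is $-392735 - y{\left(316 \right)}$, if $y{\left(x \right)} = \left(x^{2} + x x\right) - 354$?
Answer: $-592093$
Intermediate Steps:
$y{\left(x \right)} = -354 + 2 x^{2}$ ($y{\left(x \right)} = \left(x^{2} + x^{2}\right) - 354 = 2 x^{2} - 354 = -354 + 2 x^{2}$)
$-392735 - y{\left(316 \right)} = -392735 - \left(-354 + 2 \cdot 316^{2}\right) = -392735 - \left(-354 + 2 \cdot 99856\right) = -392735 - \left(-354 + 199712\right) = -392735 - 199358 = -592093$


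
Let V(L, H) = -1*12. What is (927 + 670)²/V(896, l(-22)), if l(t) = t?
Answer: -2550409/12 ≈ -2.1253e+5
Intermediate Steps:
V(L, H) = -12
(927 + 670)²/V(896, l(-22)) = (927 + 670)²/(-12) = 1597²*(-1/12) = 2550409*(-1/12) = -2550409/12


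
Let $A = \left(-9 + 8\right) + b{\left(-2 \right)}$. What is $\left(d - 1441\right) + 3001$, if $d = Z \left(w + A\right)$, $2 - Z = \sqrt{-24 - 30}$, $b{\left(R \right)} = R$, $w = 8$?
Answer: $1570 - 15 i \sqrt{6} \approx 1570.0 - 36.742 i$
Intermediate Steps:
$Z = 2 - 3 i \sqrt{6}$ ($Z = 2 - \sqrt{-24 - 30} = 2 - \sqrt{-54} = 2 - 3 i \sqrt{6} \approx 2.0 - 7.3485 i$)
$A = -3$ ($A = \left(-9 + 8\right) - 2 = -1 - 2 = -3$)
$d = 10 - 15 i \sqrt{6}$ ($d = \left(2 - 3 i \sqrt{6}\right) \left(8 - 3\right) = \left(2 - 3 i \sqrt{6}\right) 5 = 10 - 15 i \sqrt{6} \approx 10.0 - 36.742 i$)
$\left(d - 1441\right) + 3001 = \left(\left(10 - 15 i \sqrt{6}\right) - 1441\right) + 3001 = \left(-1431 - 15 i \sqrt{6}\right) + 3001 = 1570 - 15 i \sqrt{6}$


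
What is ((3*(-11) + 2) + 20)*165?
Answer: -1815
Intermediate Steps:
((3*(-11) + 2) + 20)*165 = ((-33 + 2) + 20)*165 = (-31 + 20)*165 = -11*165 = -1815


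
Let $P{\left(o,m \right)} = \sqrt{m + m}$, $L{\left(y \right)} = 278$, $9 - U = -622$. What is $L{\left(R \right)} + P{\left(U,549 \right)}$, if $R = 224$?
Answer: $278 + 3 \sqrt{122} \approx 311.14$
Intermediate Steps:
$U = 631$ ($U = 9 - -622 = 9 + 622 = 631$)
$P{\left(o,m \right)} = \sqrt{2} \sqrt{m}$ ($P{\left(o,m \right)} = \sqrt{2 m} = \sqrt{2} \sqrt{m}$)
$L{\left(R \right)} + P{\left(U,549 \right)} = 278 + \sqrt{2} \sqrt{549} = 278 + \sqrt{2} \cdot 3 \sqrt{61} = 278 + 3 \sqrt{122}$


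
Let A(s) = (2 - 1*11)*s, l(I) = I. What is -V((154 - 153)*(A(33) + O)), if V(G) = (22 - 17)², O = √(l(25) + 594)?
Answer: -25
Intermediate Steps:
A(s) = -9*s (A(s) = (2 - 11)*s = -9*s)
O = √619 (O = √(25 + 594) = √619 ≈ 24.880)
V(G) = 25 (V(G) = 5² = 25)
-V((154 - 153)*(A(33) + O)) = -1*25 = -25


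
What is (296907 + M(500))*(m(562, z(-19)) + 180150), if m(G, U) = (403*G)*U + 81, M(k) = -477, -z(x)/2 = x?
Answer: 2604641184570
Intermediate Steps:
z(x) = -2*x
m(G, U) = 81 + 403*G*U (m(G, U) = 403*G*U + 81 = 81 + 403*G*U)
(296907 + M(500))*(m(562, z(-19)) + 180150) = (296907 - 477)*((81 + 403*562*(-2*(-19))) + 180150) = 296430*((81 + 403*562*38) + 180150) = 296430*((81 + 8606468) + 180150) = 296430*(8606549 + 180150) = 296430*8786699 = 2604641184570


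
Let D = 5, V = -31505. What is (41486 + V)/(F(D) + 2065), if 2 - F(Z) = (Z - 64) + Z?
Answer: 3327/707 ≈ 4.7058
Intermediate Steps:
F(Z) = 66 - 2*Z (F(Z) = 2 - ((Z - 64) + Z) = 2 - ((-64 + Z) + Z) = 2 - (-64 + 2*Z) = 2 + (64 - 2*Z) = 66 - 2*Z)
(41486 + V)/(F(D) + 2065) = (41486 - 31505)/((66 - 2*5) + 2065) = 9981/((66 - 10) + 2065) = 9981/(56 + 2065) = 9981/2121 = 9981*(1/2121) = 3327/707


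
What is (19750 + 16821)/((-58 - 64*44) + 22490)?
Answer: 36571/19616 ≈ 1.8643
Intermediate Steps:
(19750 + 16821)/((-58 - 64*44) + 22490) = 36571/((-58 - 2816) + 22490) = 36571/(-2874 + 22490) = 36571/19616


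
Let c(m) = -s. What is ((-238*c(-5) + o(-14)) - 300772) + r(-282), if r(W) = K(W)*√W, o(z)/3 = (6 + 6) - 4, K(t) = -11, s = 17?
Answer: -296702 - 11*I*√282 ≈ -2.967e+5 - 184.72*I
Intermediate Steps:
c(m) = -17 (c(m) = -1*17 = -17)
o(z) = 24 (o(z) = 3*((6 + 6) - 4) = 3*(12 - 4) = 3*8 = 24)
r(W) = -11*√W
((-238*c(-5) + o(-14)) - 300772) + r(-282) = ((-238*(-17) + 24) - 300772) - 11*I*√282 = ((4046 + 24) - 300772) - 11*I*√282 = (4070 - 300772) - 11*I*√282 = -296702 - 11*I*√282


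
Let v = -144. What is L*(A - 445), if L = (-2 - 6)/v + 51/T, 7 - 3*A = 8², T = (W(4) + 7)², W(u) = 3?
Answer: -59044/225 ≈ -262.42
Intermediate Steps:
T = 100 (T = (3 + 7)² = 10² = 100)
A = -19 (A = 7/3 - ⅓*8² = 7/3 - ⅓*64 = 7/3 - 64/3 = -19)
L = 509/900 (L = (-2 - 6)/(-144) + 51/100 = -8*(-1/144) + 51*(1/100) = 1/18 + 51/100 = 509/900 ≈ 0.56556)
L*(A - 445) = 509*(-19 - 445)/900 = (509/900)*(-464) = -59044/225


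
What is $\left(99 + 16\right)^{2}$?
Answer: $13225$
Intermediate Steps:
$\left(99 + 16\right)^{2} = 115^{2} = 13225$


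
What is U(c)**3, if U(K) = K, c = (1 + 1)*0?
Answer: 0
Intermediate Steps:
c = 0 (c = 2*0 = 0)
U(c)**3 = 0**3 = 0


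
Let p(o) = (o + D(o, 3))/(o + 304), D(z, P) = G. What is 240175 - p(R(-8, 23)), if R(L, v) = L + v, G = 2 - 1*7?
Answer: 76615815/319 ≈ 2.4018e+5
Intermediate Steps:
G = -5 (G = 2 - 7 = -5)
D(z, P) = -5
p(o) = (-5 + o)/(304 + o) (p(o) = (o - 5)/(o + 304) = (-5 + o)/(304 + o))
240175 - p(R(-8, 23)) = 240175 - (-5 + (-8 + 23))/(304 + (-8 + 23)) = 240175 - (-5 + 15)/(304 + 15) = 240175 - 10/319 = 76615815/319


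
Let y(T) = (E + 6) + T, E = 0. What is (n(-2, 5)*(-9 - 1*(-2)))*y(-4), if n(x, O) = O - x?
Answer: -98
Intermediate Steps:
y(T) = 6 + T (y(T) = (0 + 6) + T = 6 + T)
(n(-2, 5)*(-9 - 1*(-2)))*y(-4) = ((5 - 1*(-2))*(-9 - 1*(-2)))*(6 - 4) = ((5 + 2)*(-9 + 2))*2 = (7*(-7))*2 = -49*2 = -98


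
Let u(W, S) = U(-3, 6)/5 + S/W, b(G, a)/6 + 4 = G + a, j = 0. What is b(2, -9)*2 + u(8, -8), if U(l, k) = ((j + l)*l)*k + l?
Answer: -614/5 ≈ -122.80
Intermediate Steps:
b(G, a) = -24 + 6*G + 6*a (b(G, a) = -24 + 6*(G + a) = -24 + (6*G + 6*a) = -24 + 6*G + 6*a)
U(l, k) = l + k*l**2 (U(l, k) = ((0 + l)*l)*k + l = (l*l)*k + l = l**2*k + l = k*l**2 + l = l + k*l**2)
u(W, S) = 51/5 + S/W (u(W, S) = -3*(1 + 6*(-3))/5 + S/W = -3*(1 - 18)*(1/5) + S/W = -3*(-17)*(1/5) + S/W = 51*(1/5) + S/W = 51/5 + S/W)
b(2, -9)*2 + u(8, -8) = (-24 + 6*2 + 6*(-9))*2 + (51/5 - 8/8) = (-24 + 12 - 54)*2 + (51/5 - 8*1/8) = -66*2 + (51/5 - 1) = -132 + 46/5 = -614/5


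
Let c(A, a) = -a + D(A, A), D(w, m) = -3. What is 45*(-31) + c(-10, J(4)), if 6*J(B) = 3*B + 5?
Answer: -8405/6 ≈ -1400.8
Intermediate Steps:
J(B) = ⅚ + B/2 (J(B) = (3*B + 5)/6 = (5 + 3*B)/6 = ⅚ + B/2)
c(A, a) = -3 - a (c(A, a) = -a - 3 = -3 - a)
45*(-31) + c(-10, J(4)) = 45*(-31) + (-3 - (⅚ + (½)*4)) = -1395 + (-3 - (⅚ + 2)) = -1395 + (-3 - 1*17/6) = -1395 + (-3 - 17/6) = -1395 - 35/6 = -8405/6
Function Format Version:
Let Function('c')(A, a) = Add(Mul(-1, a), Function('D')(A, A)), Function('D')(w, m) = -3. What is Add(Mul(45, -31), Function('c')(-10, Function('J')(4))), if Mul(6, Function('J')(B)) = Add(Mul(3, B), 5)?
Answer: Rational(-8405, 6) ≈ -1400.8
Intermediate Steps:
Function('J')(B) = Add(Rational(5, 6), Mul(Rational(1, 2), B)) (Function('J')(B) = Mul(Rational(1, 6), Add(Mul(3, B), 5)) = Mul(Rational(1, 6), Add(5, Mul(3, B))) = Add(Rational(5, 6), Mul(Rational(1, 2), B)))
Function('c')(A, a) = Add(-3, Mul(-1, a)) (Function('c')(A, a) = Add(Mul(-1, a), -3) = Add(-3, Mul(-1, a)))
Add(Mul(45, -31), Function('c')(-10, Function('J')(4))) = Add(Mul(45, -31), Add(-3, Mul(-1, Add(Rational(5, 6), Mul(Rational(1, 2), 4))))) = Add(-1395, Add(-3, Mul(-1, Add(Rational(5, 6), 2)))) = Add(-1395, Add(-3, Mul(-1, Rational(17, 6)))) = Add(-1395, Add(-3, Rational(-17, 6))) = Add(-1395, Rational(-35, 6)) = Rational(-8405, 6)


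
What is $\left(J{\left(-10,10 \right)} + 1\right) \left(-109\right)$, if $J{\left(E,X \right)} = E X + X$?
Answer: $9701$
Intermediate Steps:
$J{\left(E,X \right)} = X + E X$
$\left(J{\left(-10,10 \right)} + 1\right) \left(-109\right) = \left(10 \left(1 - 10\right) + 1\right) \left(-109\right) = \left(10 \left(-9\right) + 1\right) \left(-109\right) = \left(-90 + 1\right) \left(-109\right) = \left(-89\right) \left(-109\right) = 9701$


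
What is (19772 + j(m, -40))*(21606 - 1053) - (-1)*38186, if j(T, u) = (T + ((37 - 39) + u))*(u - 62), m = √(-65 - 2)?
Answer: 494461154 - 2096406*I*√67 ≈ 4.9446e+8 - 1.716e+7*I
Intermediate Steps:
m = I*√67 (m = √(-67) = I*√67 ≈ 8.1853*I)
j(T, u) = (-62 + u)*(-2 + T + u) (j(T, u) = (T + (-2 + u))*(-62 + u) = (-2 + T + u)*(-62 + u) = (-62 + u)*(-2 + T + u))
(19772 + j(m, -40))*(21606 - 1053) - (-1)*38186 = (19772 + (124 + (-40)² - 64*(-40) - 62*I*√67 + (I*√67)*(-40)))*(21606 - 1053) - (-1)*38186 = (19772 + (124 + 1600 + 2560 - 62*I*√67 - 40*I*√67))*20553 - 1*(-38186) = (19772 + (4284 - 102*I*√67))*20553 + 38186 = (24056 - 102*I*√67)*20553 + 38186 = (494422968 - 2096406*I*√67) + 38186 = 494461154 - 2096406*I*√67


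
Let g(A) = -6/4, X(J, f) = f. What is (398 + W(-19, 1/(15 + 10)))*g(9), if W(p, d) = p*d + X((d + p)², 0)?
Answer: -29793/50 ≈ -595.86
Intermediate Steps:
g(A) = -3/2 (g(A) = -6*¼ = -3/2)
W(p, d) = d*p (W(p, d) = p*d + 0 = d*p + 0 = d*p)
(398 + W(-19, 1/(15 + 10)))*g(9) = (398 - 19/(15 + 10))*(-3/2) = (398 - 19/25)*(-3/2) = (9931/25)*(-3/2) = -29793/50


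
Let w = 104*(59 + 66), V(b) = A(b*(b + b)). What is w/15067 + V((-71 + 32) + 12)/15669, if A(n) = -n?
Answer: 1553242/2017819 ≈ 0.76976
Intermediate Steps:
V(b) = -2*b² (V(b) = -b*(b + b) = -b*2*b = -2*b²)
w = 13000 (w = 104*125 = 13000)
w/15067 + V((-71 + 32) + 12)/15669 = 13000/15067 - 2*((-71 + 32) + 12)²/15669 = 13000*(1/15067) - 2*(-39 + 12)²*(1/15669) = 1000/1159 - 2*(-27)²*(1/15669) = 1000/1159 - 2*729*(1/15669) = 1000/1159 - 1458*1/15669 = 1000/1159 - 162/1741 = 1553242/2017819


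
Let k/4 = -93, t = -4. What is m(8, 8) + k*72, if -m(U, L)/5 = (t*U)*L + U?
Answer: -25544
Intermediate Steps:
m(U, L) = -5*U + 20*L*U (m(U, L) = -5*((-4*U)*L + U) = -5*(-4*L*U + U) = -5*(U - 4*L*U) = -5*U + 20*L*U)
k = -372 (k = 4*(-93) = -372)
m(8, 8) + k*72 = 5*8*(-1 + 4*8) - 372*72 = 5*8*(-1 + 32) - 26784 = 5*8*31 - 26784 = 1240 - 26784 = -25544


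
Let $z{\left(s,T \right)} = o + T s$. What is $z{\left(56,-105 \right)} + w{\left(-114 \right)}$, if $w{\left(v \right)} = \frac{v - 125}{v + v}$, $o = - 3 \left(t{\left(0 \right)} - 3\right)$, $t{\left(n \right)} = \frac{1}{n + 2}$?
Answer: $- \frac{1338691}{228} \approx -5871.5$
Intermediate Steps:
$t{\left(n \right)} = \frac{1}{2 + n}$
$o = \frac{15}{2}$ ($o = - 3 \left(\frac{1}{2 + 0} - 3\right) = - 3 \left(\frac{1}{2} - 3\right) = \left(-3\right) \left(- \frac{5}{2}\right) = \frac{15}{2} \approx 7.5$)
$w{\left(v \right)} = \frac{-125 + v}{2 v}$
$z{\left(s,T \right)} = \frac{15}{2} + T s$
$z{\left(56,-105 \right)} + w{\left(-114 \right)} = \left(\frac{15}{2} - 5880\right) + \frac{-125 - 114}{2 \left(-114\right)} = \left(\frac{15}{2} - 5880\right) + \frac{1}{2} \left(- \frac{1}{114}\right) \left(-239\right) = - \frac{11745}{2} + \frac{239}{228} = - \frac{1338691}{228}$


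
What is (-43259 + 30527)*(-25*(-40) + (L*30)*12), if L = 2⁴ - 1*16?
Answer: -12732000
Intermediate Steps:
L = 0 (L = 16 - 16 = 0)
(-43259 + 30527)*(-25*(-40) + (L*30)*12) = (-43259 + 30527)*(-25*(-40) + (0*30)*12) = -12732*(1000 + 0*12) = -12732*(1000 + 0) = -12732*1000 = -12732000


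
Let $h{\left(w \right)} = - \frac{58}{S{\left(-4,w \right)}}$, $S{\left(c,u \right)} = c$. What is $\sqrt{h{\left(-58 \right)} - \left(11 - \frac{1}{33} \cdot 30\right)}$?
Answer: $\frac{\sqrt{2134}}{22} \approx 2.0998$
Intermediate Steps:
$h{\left(w \right)} = \frac{29}{2}$ ($h{\left(w \right)} = - \frac{58}{-4} = \left(-58\right) \left(- \frac{1}{4}\right) = \frac{29}{2}$)
$\sqrt{h{\left(-58 \right)} - \left(11 - \frac{1}{33} \cdot 30\right)} = \sqrt{\frac{29}{2} - \left(11 - \frac{1}{33} \cdot 30\right)} = \sqrt{\frac{29}{2} + \left(-11 + \frac{1}{33} \cdot 30\right)} = \sqrt{\frac{29}{2} + \left(-11 + \frac{10}{11}\right)} = \sqrt{\frac{29}{2} - \frac{111}{11}} = \sqrt{\frac{97}{22}} = \frac{\sqrt{2134}}{22}$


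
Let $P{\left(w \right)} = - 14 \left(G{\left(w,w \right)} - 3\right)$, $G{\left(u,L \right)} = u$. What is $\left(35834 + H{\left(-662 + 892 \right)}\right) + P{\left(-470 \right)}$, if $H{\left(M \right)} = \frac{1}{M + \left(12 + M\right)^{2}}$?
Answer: $\frac{2496158065}{58794} \approx 42456.0$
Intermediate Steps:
$P{\left(w \right)} = 42 - 14 w$ ($P{\left(w \right)} = - 14 \left(w - 3\right) = - 14 \left(-3 + w\right) = 42 - 14 w$)
$\left(35834 + H{\left(-662 + 892 \right)}\right) + P{\left(-470 \right)} = \left(35834 + \frac{1}{\left(-662 + 892\right) + \left(12 + \left(-662 + 892\right)\right)^{2}}\right) + \left(42 - -6580\right) = \left(35834 + \frac{1}{230 + \left(12 + 230\right)^{2}}\right) + \left(42 + 6580\right) = \left(35834 + \frac{1}{230 + 242^{2}}\right) + 6622 = \left(35834 + \frac{1}{230 + 58564}\right) + 6622 = \left(35834 + \frac{1}{58794}\right) + 6622 = \frac{2106824197}{58794} + 6622 = \frac{2496158065}{58794}$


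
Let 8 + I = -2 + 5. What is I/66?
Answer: -5/66 ≈ -0.075758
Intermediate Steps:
I = -5 (I = -8 + (-2 + 5) = -8 + 3 = -5)
I/66 = -5/66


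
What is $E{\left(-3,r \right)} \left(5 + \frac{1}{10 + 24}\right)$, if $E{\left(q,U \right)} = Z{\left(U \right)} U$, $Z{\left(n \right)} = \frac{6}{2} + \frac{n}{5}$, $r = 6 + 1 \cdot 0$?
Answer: $\frac{10773}{85} \approx 126.74$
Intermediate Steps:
$r = 6$ ($r = 6 + 0 = 6$)
$Z{\left(n \right)} = 3 + \frac{n}{5}$ ($Z{\left(n \right)} = 6 \cdot \frac{1}{2} + n \frac{1}{5} = 3 + \frac{n}{5}$)
$E{\left(q,U \right)} = U \left(3 + \frac{U}{5}\right)$ ($E{\left(q,U \right)} = \left(3 + \frac{U}{5}\right) U = U \left(3 + \frac{U}{5}\right)$)
$E{\left(-3,r \right)} \left(5 + \frac{1}{10 + 24}\right) = \frac{1}{5} \cdot 6 \left(15 + 6\right) \left(5 + \frac{1}{10 + 24}\right) = \frac{1}{5} \cdot 6 \cdot 21 \left(5 + \frac{1}{34}\right) = \frac{126 \left(5 + \frac{1}{34}\right)}{5} = \frac{126}{5} \cdot \frac{171}{34} = \frac{10773}{85}$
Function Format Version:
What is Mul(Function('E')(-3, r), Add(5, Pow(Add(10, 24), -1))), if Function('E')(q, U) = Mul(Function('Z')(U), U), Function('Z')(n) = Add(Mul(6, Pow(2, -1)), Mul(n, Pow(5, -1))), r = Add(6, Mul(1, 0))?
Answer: Rational(10773, 85) ≈ 126.74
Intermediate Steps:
r = 6 (r = Add(6, 0) = 6)
Function('Z')(n) = Add(3, Mul(Rational(1, 5), n)) (Function('Z')(n) = Add(Mul(6, Rational(1, 2)), Mul(n, Rational(1, 5))) = Add(3, Mul(Rational(1, 5), n)))
Function('E')(q, U) = Mul(U, Add(3, Mul(Rational(1, 5), U))) (Function('E')(q, U) = Mul(Add(3, Mul(Rational(1, 5), U)), U) = Mul(U, Add(3, Mul(Rational(1, 5), U))))
Mul(Function('E')(-3, r), Add(5, Pow(Add(10, 24), -1))) = Mul(Mul(Rational(1, 5), 6, Add(15, 6)), Add(5, Pow(Add(10, 24), -1))) = Mul(Mul(Rational(1, 5), 6, 21), Add(5, Pow(34, -1))) = Mul(Rational(126, 5), Add(5, Rational(1, 34))) = Mul(Rational(126, 5), Rational(171, 34)) = Rational(10773, 85)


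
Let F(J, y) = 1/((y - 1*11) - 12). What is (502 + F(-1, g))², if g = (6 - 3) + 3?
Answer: 72812089/289 ≈ 2.5195e+5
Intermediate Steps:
g = 6 (g = 3 + 3 = 6)
F(J, y) = 1/(-23 + y) (F(J, y) = 1/((y - 11) - 12) = 1/((-11 + y) - 12) = 1/(-23 + y))
(502 + F(-1, g))² = (502 + 1/(-23 + 6))² = (502 + 1/(-17))² = (502 - 1/17)² = (8533/17)² = 72812089/289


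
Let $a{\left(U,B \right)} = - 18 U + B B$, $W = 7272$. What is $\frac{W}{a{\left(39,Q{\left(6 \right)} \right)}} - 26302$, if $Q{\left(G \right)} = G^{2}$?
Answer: $- \frac{867562}{33} \approx -26290.0$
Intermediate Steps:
$a{\left(U,B \right)} = B^{2} - 18 U$ ($a{\left(U,B \right)} = - 18 U + B^{2} = B^{2} - 18 U$)
$\frac{W}{a{\left(39,Q{\left(6 \right)} \right)}} - 26302 = \frac{7272}{\left(6^{2}\right)^{2} - 702} - 26302 = \frac{7272}{36^{2} - 702} - 26302 = \frac{7272}{1296 - 702} - 26302 = \frac{7272}{594} - 26302 = 7272 \cdot \frac{1}{594} - 26302 = \frac{404}{33} - 26302 = - \frac{867562}{33}$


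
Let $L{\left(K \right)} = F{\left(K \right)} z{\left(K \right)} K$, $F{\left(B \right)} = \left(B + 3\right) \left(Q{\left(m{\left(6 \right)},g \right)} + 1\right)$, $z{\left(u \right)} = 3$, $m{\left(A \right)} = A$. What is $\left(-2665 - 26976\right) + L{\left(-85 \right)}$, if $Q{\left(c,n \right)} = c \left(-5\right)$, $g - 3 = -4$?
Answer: $-636031$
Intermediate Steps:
$g = -1$ ($g = 3 - 4 = -1$)
$Q{\left(c,n \right)} = - 5 c$
$F{\left(B \right)} = -87 - 29 B$ ($F{\left(B \right)} = \left(B + 3\right) \left(\left(-5\right) 6 + 1\right) = \left(3 + B\right) \left(-30 + 1\right) = \left(3 + B\right) \left(-29\right) = -87 - 29 B$)
$L{\left(K \right)} = K \left(-261 - 87 K\right)$ ($L{\left(K \right)} = \left(-87 - 29 K\right) 3 K = \left(-261 - 87 K\right) K = K \left(-261 - 87 K\right)$)
$\left(-2665 - 26976\right) + L{\left(-85 \right)} = \left(-2665 - 26976\right) - - 7395 \left(3 - 85\right) = -29641 - \left(-7395\right) \left(-82\right) = -29641 - 606390 = -636031$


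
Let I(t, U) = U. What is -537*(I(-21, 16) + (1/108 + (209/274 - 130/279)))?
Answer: -1338778411/152892 ≈ -8756.4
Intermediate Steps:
-537*(I(-21, 16) + (1/108 + (209/274 - 130/279))) = -537*(16 + (1/108 + (209/274 - 130/279))) = -537*(16 + (1/108 + 22691/76446)) = -537*(16 + 140393/458676) = -537*7479209/458676 = -1338778411/152892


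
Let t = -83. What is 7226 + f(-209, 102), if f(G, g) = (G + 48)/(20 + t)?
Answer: 65057/9 ≈ 7228.6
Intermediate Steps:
f(G, g) = -16/21 - G/63 (f(G, g) = (G + 48)/(20 - 83) = (48 + G)/(-63) = (48 + G)*(-1/63) = -16/21 - G/63)
7226 + f(-209, 102) = 7226 + (-16/21 - 1/63*(-209)) = 7226 + (-16/21 + 209/63) = 7226 + 23/9 = 65057/9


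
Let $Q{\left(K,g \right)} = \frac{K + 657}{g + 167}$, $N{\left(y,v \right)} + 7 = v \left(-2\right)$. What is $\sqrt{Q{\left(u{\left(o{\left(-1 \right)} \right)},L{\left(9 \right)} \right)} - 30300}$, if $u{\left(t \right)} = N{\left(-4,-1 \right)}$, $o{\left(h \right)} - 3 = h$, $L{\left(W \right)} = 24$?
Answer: $\frac{2 i \sqrt{276312442}}{191} \approx 174.06 i$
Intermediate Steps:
$N{\left(y,v \right)} = -7 - 2 v$ ($N{\left(y,v \right)} = -7 + v \left(-2\right) = -7 - 2 v$)
$o{\left(h \right)} = 3 + h$
$u{\left(t \right)} = -5$ ($u{\left(t \right)} = -7 - -2 = -7 + 2 = -5$)
$Q{\left(K,g \right)} = \frac{657 + K}{167 + g}$
$\sqrt{Q{\left(u{\left(o{\left(-1 \right)} \right)},L{\left(9 \right)} \right)} - 30300} = \sqrt{\frac{657 - 5}{167 + 24} - 30300} = \sqrt{\frac{1}{191} \cdot 652 - 30300} = \sqrt{\frac{652}{191} - 30300} = \sqrt{- \frac{5786648}{191}} = \frac{2 i \sqrt{276312442}}{191}$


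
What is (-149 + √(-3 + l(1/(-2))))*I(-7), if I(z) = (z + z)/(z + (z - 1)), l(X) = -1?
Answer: -2086/15 + 28*I/15 ≈ -139.07 + 1.8667*I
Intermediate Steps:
I(z) = 2*z/(-1 + 2*z) (I(z) = (2*z)/(z + (-1 + z)) = (2*z)/(-1 + 2*z) = 2*z/(-1 + 2*z))
(-149 + √(-3 + l(1/(-2))))*I(-7) = (-149 + √(-3 - 1))*(2*(-7)/(-1 + 2*(-7))) = (-149 + √(-4))*(2*(-7)/(-1 - 14)) = (-149 + 2*I)*(2*(-7)/(-15)) = (-149 + 2*I)*(2*(-7)*(-1/15)) = (-149 + 2*I)*(14/15) = -2086/15 + 28*I/15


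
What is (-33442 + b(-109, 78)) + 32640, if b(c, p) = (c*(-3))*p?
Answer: 24704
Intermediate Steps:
b(c, p) = -3*c*p (b(c, p) = (-3*c)*p = -3*c*p)
(-33442 + b(-109, 78)) + 32640 = (-33442 - 3*(-109)*78) + 32640 = (-33442 + 25506) + 32640 = -7936 + 32640 = 24704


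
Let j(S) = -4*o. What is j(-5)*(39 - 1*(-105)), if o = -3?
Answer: 1728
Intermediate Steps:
j(S) = 12 (j(S) = -4*(-3) = 12)
j(-5)*(39 - 1*(-105)) = 12*(39 - 1*(-105)) = 12*(39 + 105) = 12*144 = 1728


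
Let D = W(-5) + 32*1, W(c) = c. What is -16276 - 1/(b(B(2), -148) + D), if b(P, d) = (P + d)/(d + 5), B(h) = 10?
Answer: -65087867/3999 ≈ -16276.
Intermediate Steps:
b(P, d) = (P + d)/(5 + d)
D = 27 (D = -5 + 32*1 = -5 + 32 = 27)
-16276 - 1/(b(B(2), -148) + D) = -16276 - 1/((10 - 148)/(5 - 148) + 27) = -16276 - 1/(-138/(-143) + 27) = -16276 - 1/(-1/143*(-138) + 27) = -16276 - 1/(138/143 + 27) = -16276 - 1/3999/143 = -16276 - 1*143/3999 = -16276 - 143/3999 = -65087867/3999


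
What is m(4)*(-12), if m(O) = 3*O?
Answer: -144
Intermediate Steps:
m(4)*(-12) = (3*4)*(-12) = 12*(-12) = -144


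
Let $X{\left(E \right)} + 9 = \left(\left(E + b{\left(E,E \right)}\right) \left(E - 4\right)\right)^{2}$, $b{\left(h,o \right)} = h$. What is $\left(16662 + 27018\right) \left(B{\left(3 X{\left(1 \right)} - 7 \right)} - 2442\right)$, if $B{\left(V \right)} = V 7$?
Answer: $-84040320$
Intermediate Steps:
$X{\left(E \right)} = -9 + 4 E^{2} \left(-4 + E\right)^{2}$ ($X{\left(E \right)} = -9 + \left(\left(E + E\right) \left(E - 4\right)\right)^{2} = -9 + \left(2 E \left(-4 + E\right)\right)^{2} = -9 + 4 E^{2} \left(-4 + E\right)^{2}$)
$B{\left(V \right)} = 7 V$
$\left(16662 + 27018\right) \left(B{\left(3 X{\left(1 \right)} - 7 \right)} - 2442\right) = \left(16662 + 27018\right) \left(7 \left(3 \left(-9 + 4 \cdot 1^{2} \left(-4 + 1\right)^{2}\right) - 7\right) - 2442\right) = 43680 \left(7 \left(3 \left(-9 + 4 \cdot 1 \left(-3\right)^{2}\right) - 7\right) - 2442\right) = 43680 \left(7 \left(3 \left(-9 + 4 \cdot 1 \cdot 9\right) - 7\right) - 2442\right) = 43680 \left(7 \left(3 \left(-9 + 36\right) - 7\right) - 2442\right) = 43680 \left(7 \left(3 \cdot 27 - 7\right) - 2442\right) = 43680 \left(7 \left(81 - 7\right) - 2442\right) = 43680 \left(7 \cdot 74 - 2442\right) = 43680 \left(518 - 2442\right) = 43680 \left(-1924\right) = -84040320$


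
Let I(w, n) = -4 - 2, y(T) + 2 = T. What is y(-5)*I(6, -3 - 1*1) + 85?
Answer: 127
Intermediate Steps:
y(T) = -2 + T
I(w, n) = -6
y(-5)*I(6, -3 - 1*1) + 85 = (-2 - 5)*(-6) + 85 = -7*(-6) + 85 = 42 + 85 = 127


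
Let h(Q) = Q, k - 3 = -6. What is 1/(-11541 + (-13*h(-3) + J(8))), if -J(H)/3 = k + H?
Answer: -1/11517 ≈ -8.6828e-5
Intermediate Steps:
k = -3 (k = 3 - 6 = -3)
J(H) = 9 - 3*H (J(H) = -3*(-3 + H) = 9 - 3*H)
1/(-11541 + (-13*h(-3) + J(8))) = 1/(-11541 + (-13*(-3) + (9 - 3*8))) = 1/(-11541 + (39 + (9 - 24))) = 1/(-11541 + (39 - 15)) = 1/(-11541 + 24) = 1/(-11517) = -1/11517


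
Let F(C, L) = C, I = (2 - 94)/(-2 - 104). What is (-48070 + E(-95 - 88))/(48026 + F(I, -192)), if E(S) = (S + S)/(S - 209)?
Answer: -499341461/498903104 ≈ -1.0009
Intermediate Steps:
E(S) = 2*S/(-209 + S) (E(S) = (2*S)/(-209 + S) = 2*S/(-209 + S))
I = 46/53 (I = -92/(-106) = -92*(-1/106) = 46/53 ≈ 0.86792)
(-48070 + E(-95 - 88))/(48026 + F(I, -192)) = (-48070 + 2*(-95 - 88)/(-209 + (-95 - 88)))/(48026 + 46/53) = (-48070 + 2*(-183)/(-209 - 183))/(2545424/53) = (-48070 + 2*(-183)/(-392))*(53/2545424) = (-48070 + 2*(-183)*(-1/392))*(53/2545424) = (-48070 + 183/196)*(53/2545424) = -9421537/196*53/2545424 = -499341461/498903104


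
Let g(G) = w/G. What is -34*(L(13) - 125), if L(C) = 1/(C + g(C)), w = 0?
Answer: 55216/13 ≈ 4247.4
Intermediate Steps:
g(G) = 0 (g(G) = 0/G = 0)
L(C) = 1/C (L(C) = 1/(C + 0) = 1/C)
-34*(L(13) - 125) = -34*(1/13 - 125) = -34*(-1624/13) = 55216/13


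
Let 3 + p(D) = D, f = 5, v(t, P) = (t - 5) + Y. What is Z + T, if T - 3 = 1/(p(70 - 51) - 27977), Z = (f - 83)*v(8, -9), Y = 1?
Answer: -8639950/27961 ≈ -309.00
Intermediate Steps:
v(t, P) = -4 + t (v(t, P) = (t - 5) + 1 = (-5 + t) + 1 = -4 + t)
p(D) = -3 + D
Z = -312 (Z = (5 - 83)*(-4 + 8) = -78*4 = -312)
T = 83882/27961 (T = 3 + 1/((-3 + (70 - 51)) - 27977) = 3 + 1/((-3 + 19) - 27977) = 3 + 1/(16 - 27977) = 3 + 1/(-27961) = 3 - 1/27961 = 83882/27961 ≈ 3.0000)
Z + T = -312 + 83882/27961 = -8639950/27961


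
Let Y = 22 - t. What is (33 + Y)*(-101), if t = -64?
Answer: -12019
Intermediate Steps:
Y = 86 (Y = 22 - 1*(-64) = 22 + 64 = 86)
(33 + Y)*(-101) = (33 + 86)*(-101) = 119*(-101) = -12019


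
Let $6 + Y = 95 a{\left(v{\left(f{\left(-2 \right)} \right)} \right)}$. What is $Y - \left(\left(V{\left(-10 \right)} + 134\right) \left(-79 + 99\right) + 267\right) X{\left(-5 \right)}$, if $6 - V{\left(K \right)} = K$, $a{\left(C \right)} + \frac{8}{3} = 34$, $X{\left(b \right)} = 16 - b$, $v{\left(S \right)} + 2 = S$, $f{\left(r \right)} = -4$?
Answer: $- \frac{196909}{3} \approx -65636.0$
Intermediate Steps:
$v{\left(S \right)} = -2 + S$
$a{\left(C \right)} = \frac{94}{3}$ ($a{\left(C \right)} = - \frac{8}{3} + 34 = \frac{94}{3}$)
$V{\left(K \right)} = 6 - K$
$Y = \frac{8912}{3}$ ($Y = -6 + 95 \cdot \frac{94}{3} = -6 + \frac{8930}{3} = \frac{8912}{3} \approx 2970.7$)
$Y - \left(\left(V{\left(-10 \right)} + 134\right) \left(-79 + 99\right) + 267\right) X{\left(-5 \right)} = \frac{8912}{3} - \left(\left(\left(6 - -10\right) + 134\right) \left(-79 + 99\right) + 267\right) \left(16 - -5\right) = \frac{8912}{3} - \left(\left(\left(6 + 10\right) + 134\right) 20 + 267\right) \left(16 + 5\right) = \frac{8912}{3} - \left(\left(16 + 134\right) 20 + 267\right) 21 = \frac{8912}{3} - \left(150 \cdot 20 + 267\right) 21 = \frac{8912}{3} - \left(3000 + 267\right) 21 = \frac{8912}{3} - 3267 \cdot 21 = \frac{8912}{3} - 68607 = - \frac{196909}{3}$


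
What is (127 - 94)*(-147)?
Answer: -4851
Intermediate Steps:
(127 - 94)*(-147) = 33*(-147) = -4851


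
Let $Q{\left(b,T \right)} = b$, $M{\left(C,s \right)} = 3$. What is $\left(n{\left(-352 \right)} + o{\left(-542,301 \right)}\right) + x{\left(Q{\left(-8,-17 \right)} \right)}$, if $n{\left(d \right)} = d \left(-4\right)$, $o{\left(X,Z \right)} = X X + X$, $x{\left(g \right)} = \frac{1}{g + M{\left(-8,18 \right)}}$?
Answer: $\frac{1473149}{5} \approx 2.9463 \cdot 10^{5}$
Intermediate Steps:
$x{\left(g \right)} = \frac{1}{3 + g}$ ($x{\left(g \right)} = \frac{1}{g + 3} = \frac{1}{3 + g}$)
$o{\left(X,Z \right)} = X + X^{2}$ ($o{\left(X,Z \right)} = X^{2} + X = X + X^{2}$)
$n{\left(d \right)} = - 4 d$
$\left(n{\left(-352 \right)} + o{\left(-542,301 \right)}\right) + x{\left(Q{\left(-8,-17 \right)} \right)} = \left(\left(-4\right) \left(-352\right) - 542 \left(1 - 542\right)\right) + \frac{1}{3 - 8} = \left(1408 - -293222\right) + \frac{1}{-5} = \left(1408 + 293222\right) - \frac{1}{5} = 294630 - \frac{1}{5} = \frac{1473149}{5}$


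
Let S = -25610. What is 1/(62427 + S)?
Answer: 1/36817 ≈ 2.7161e-5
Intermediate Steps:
1/(62427 + S) = 1/(62427 - 25610) = 1/36817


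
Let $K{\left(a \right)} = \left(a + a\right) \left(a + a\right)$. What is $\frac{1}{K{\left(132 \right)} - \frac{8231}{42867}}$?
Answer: $\frac{42867}{2987650201} \approx 1.4348 \cdot 10^{-5}$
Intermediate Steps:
$K{\left(a \right)} = 4 a^{2}$ ($K{\left(a \right)} = 2 a 2 a = 4 a^{2}$)
$\frac{1}{K{\left(132 \right)} - \frac{8231}{42867}} = \frac{1}{4 \cdot 132^{2} - \frac{8231}{42867}} = \frac{1}{4 \cdot 17424 - \frac{8231}{42867}} = \frac{1}{69696 - \frac{8231}{42867}} = \frac{1}{\frac{2987650201}{42867}} = \frac{42867}{2987650201}$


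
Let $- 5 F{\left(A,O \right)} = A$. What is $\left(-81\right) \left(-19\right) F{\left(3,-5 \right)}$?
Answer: $- \frac{4617}{5} \approx -923.4$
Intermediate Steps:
$F{\left(A,O \right)} = - \frac{A}{5}$
$\left(-81\right) \left(-19\right) F{\left(3,-5 \right)} = \left(-81\right) \left(-19\right) \left(\left(- \frac{1}{5}\right) 3\right) = 1539 \left(- \frac{3}{5}\right) = - \frac{4617}{5}$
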